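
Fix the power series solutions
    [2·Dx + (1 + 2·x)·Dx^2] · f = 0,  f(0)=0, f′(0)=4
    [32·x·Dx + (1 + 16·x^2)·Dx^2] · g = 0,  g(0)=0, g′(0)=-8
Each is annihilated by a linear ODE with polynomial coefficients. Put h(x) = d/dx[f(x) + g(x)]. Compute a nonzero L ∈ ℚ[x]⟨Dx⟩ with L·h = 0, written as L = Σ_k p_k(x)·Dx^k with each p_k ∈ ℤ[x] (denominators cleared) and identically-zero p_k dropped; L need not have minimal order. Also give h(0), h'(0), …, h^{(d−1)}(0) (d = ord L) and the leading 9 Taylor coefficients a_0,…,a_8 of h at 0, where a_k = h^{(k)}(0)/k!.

f: a_k = 0, 4, -4, 16/3, -8, 64/5, -64/3, 256/7, -64, …
g: a_k = 0, -8, 0, 128/3, 0, -2048/5, 0, 32768/7, 0, …
h₀=f+g: left-lcm gives L₀, ord ≤ 4.
h=h₀': d/dx-closure on L₀ ⇒ L.
L = (-32 - 192·x + 1536·x^2 + 1024·x^3) + (-20 - 64·x + 576·x^2 + 3072·x^3 + 2048·x^4)·Dx + (-1 + 14·x + 32·x^2 + 256·x^3 + 768·x^4 + 512·x^5)·Dx^2  (order 2).
h: a_k = -4, -8, 144, -32, -1984, -128, 33024, -512, -523264, …
ICs: h(0) = -4, h′(0) = -8.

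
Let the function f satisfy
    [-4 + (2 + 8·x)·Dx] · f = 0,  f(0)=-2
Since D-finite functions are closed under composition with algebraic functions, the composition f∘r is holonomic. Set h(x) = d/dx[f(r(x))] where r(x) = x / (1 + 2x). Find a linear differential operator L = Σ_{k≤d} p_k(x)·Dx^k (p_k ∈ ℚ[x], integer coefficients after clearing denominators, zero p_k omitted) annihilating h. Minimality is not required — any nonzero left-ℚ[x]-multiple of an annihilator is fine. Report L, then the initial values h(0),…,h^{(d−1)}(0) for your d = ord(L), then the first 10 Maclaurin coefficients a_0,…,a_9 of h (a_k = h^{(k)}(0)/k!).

f: a_k = -2, -4, 4, -8, 20, -56, 168, -528, 1716, -5720, …
Change of var in L_f (x↦r) gives L₀.
Derive L from L₀ (diff closure).
L = (-6 - 24·x) + (-1 - 8·x - 12·x^2)·Dx  (order 1).
h: a_k = -4, 24, -120, 592, -3000, 15696, -84336, 462240, -2570328, 14444560, …
ICs: h(0) = -4.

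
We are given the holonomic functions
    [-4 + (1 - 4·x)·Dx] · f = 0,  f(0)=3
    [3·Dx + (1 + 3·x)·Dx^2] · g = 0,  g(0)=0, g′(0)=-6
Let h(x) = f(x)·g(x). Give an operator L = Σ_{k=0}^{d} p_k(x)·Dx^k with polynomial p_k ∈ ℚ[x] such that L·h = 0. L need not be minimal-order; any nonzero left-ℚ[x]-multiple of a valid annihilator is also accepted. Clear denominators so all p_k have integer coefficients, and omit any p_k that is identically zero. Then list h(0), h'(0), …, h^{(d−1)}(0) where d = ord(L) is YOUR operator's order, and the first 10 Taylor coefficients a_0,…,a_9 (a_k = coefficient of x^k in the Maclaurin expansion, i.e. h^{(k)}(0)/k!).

L = 12 + (5 + 36·x)·Dx + (-1 + x + 12·x^2)·Dx^2  (order 2).
h: a_k = 0, -18, -45, -234, -1629/2, -17748/5, -67347/5, -1951326/35, -30532311/140, -30991581/35, …
ICs: h(0) = 0, h′(0) = -18.

f: a_k = 3, 12, 48, 192, 768, 3072, 12288, 49152, 196608, 786432, …
g: a_k = 0, -6, 9, -18, 81/2, -486/5, 243, -4374/7, 6561/4, -4374, …
L₀ := L_f ⊗_s L_g (sym. prod.), ord ≤ 2.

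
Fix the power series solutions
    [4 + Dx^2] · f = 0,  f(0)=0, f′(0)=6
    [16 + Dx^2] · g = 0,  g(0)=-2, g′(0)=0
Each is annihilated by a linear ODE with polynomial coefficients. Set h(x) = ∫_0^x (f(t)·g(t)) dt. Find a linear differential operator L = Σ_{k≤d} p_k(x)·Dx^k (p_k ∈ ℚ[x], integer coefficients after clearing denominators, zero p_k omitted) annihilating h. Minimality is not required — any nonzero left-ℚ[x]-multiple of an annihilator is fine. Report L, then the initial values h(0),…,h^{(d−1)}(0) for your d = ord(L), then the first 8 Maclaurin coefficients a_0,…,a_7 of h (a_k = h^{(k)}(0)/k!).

L = 144·Dx + 40·Dx^3 + Dx^5  (order 5).
h: a_k = 0, 0, -6, 0, 26, 0, -484/15, 0, …
ICs: h(0) = 0, h′(0) = 0, h′′(0) = -12, h′′′(0) = 0, h′′′′(0) = 624.

f: a_k = 0, 6, 0, -4, 0, 4/5, 0, -8/105, …
g: a_k = -2, 0, 16, 0, -64/3, 0, 512/45, 0, …
Sym-product of L_f,L_g gives L₀ (≤ ord 4).
h=∫h₀ ⇒ L = L₀·Dx.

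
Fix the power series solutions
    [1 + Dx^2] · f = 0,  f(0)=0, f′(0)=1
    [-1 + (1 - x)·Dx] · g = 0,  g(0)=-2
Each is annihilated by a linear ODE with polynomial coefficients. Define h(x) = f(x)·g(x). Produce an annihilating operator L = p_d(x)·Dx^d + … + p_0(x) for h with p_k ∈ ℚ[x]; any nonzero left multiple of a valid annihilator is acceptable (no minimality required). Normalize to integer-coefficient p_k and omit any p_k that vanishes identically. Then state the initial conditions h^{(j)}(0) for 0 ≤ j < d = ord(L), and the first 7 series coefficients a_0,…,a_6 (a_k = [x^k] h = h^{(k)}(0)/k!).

f: a_k = 0, 1, 0, -1/6, 0, 1/120, 0, …
g: a_k = -2, -2, -2, -2, -2, -2, -2, …
Product ⇒ symmetric product L₀, ord ≤ 2.
L = (-1 + x) + 2·Dx + (-1 + x)·Dx^2  (order 2).
h: a_k = 0, -2, -2, -5/3, -5/3, -101/60, -101/60, …
ICs: h(0) = 0, h′(0) = -2.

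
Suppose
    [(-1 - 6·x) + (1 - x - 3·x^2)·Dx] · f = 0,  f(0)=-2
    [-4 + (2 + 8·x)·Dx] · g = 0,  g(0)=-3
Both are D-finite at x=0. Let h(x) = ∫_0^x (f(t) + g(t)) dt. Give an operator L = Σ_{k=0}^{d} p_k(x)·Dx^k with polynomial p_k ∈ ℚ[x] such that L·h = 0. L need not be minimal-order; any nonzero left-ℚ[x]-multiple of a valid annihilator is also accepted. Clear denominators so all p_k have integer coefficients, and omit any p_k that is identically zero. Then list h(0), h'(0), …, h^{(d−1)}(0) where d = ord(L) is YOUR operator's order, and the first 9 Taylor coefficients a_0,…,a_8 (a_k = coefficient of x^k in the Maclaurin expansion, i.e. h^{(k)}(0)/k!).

L = (-20 - 120·x - 216·x^2 - 360·x^3)·Dx + (12 + 74·x + 306·x^2 + 744·x^3 + 900·x^4)·Dx^2 + (1 - 9·x - 73·x^2 - 18·x^3 + 354·x^4 + 360·x^5)·Dx^3  (order 3).
h: a_k = 0, -5, -4, -2/3, -13/2, -8/5, -82/3, 58/7, -613/4, …
ICs: h(0) = 0, h′(0) = -5, h′′(0) = -8.

f: a_k = -2, -2, -8, -14, -38, -80, -194, -434, -1016, …
g: a_k = -3, -6, 6, -12, 30, -84, 252, -792, 2574, …
L₀ := lclm(L_f,L_g); ord L₀ ≤ 1+1.
∫: right-multiply L₀ by Dx.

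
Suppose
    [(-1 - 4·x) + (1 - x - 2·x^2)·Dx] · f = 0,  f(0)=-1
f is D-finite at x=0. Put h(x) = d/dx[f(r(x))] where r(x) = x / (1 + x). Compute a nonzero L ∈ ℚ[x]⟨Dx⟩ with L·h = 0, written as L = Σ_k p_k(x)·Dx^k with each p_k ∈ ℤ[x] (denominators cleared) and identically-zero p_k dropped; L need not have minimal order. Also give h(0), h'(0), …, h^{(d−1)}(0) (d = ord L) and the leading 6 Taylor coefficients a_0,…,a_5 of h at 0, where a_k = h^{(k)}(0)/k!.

f: a_k = -1, -1, -3, -5, -11, -21, …
L₀ from L_f via x↦r, Dx↦r'^{-1}Dx.
h=h₀': d/dx-closure on L₀ ⇒ L.
L = (4 + 12·x + 36·x^2 + 20·x^3) + (-1 - 7·x - 9·x^2 + 7·x^3 + 10·x^4)·Dx  (order 1).
h: a_k = -1, -4, 0, -16, 20, -72, …
ICs: h(0) = -1.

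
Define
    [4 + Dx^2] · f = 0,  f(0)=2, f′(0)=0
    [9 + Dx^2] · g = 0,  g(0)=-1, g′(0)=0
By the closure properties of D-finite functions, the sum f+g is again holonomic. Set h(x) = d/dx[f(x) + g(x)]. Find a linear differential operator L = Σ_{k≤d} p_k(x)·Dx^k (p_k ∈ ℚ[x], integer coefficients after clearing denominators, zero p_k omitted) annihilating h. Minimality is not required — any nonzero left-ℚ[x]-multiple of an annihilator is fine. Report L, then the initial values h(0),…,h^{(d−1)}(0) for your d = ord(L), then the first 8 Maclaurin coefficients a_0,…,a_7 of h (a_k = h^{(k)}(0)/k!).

L = 36 + 13·Dx^2 + Dx^4  (order 4).
h: a_k = 0, 1, 0, -49/6, 0, 601/120, 0, -6049/5040, …
ICs: h(0) = 0, h′(0) = 1, h′′(0) = 0, h′′′(0) = -49.

f: a_k = 2, 0, -4, 0, 4/3, 0, -8/45, 0, …
g: a_k = -1, 0, 9/2, 0, -27/8, 0, 81/80, 0, …
L₀ := lclm(L_f,L_g); ord L₀ ≤ 2+2.
Derive L from L₀ (diff closure).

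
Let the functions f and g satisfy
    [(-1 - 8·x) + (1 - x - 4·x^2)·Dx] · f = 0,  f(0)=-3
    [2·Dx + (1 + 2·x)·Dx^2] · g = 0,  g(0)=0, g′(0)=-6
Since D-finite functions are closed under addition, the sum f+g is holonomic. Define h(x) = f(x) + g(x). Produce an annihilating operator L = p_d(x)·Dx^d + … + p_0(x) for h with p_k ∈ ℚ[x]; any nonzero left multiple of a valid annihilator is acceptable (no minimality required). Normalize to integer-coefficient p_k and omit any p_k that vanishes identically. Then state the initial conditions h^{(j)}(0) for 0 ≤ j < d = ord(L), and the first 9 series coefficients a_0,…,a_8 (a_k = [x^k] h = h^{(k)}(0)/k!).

L = (94 + 644·x + 1664·x^2 + 1920·x^3 + 1536·x^4)·Dx + (23 + 324·x + 1448·x^2 + 3072·x^3 + 3904·x^4 + 2560·x^5)·Dx^2 + (-6 - 35·x - 53·x^2 + 98·x^3 + 528·x^4 + 864·x^5 + 512·x^6)·Dx^3  (order 3).
h: a_k = -3, -9, -9, -35, -75, -1071/5, -511, -9645/7, -3399, …
ICs: h(0) = -3, h′(0) = -9, h′′(0) = -18.

f: a_k = -3, -3, -15, -27, -87, -195, -543, -1323, -3495, …
g: a_k = 0, -6, 6, -8, 12, -96/5, 32, -384/7, 96, …
Sum ⇒ L₀ = lclm(L_f,L_g) in ℚ(x)⟨Dx⟩.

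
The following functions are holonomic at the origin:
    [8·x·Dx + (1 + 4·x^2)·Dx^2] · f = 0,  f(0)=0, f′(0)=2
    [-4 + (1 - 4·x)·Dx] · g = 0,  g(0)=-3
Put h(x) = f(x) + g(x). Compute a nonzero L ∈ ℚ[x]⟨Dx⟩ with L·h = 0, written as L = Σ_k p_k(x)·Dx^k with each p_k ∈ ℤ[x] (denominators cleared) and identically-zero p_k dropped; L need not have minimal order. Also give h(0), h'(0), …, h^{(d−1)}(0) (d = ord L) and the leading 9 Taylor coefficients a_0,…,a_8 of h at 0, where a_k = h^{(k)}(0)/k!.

L = (8 - 128·x - 96·x^2)·Dx + (-13 + 8·x - 100·x^2 - 96·x^3)·Dx^2 + (1 - 3·x - 12·x^3 - 16·x^4)·Dx^3  (order 3).
h: a_k = -3, -10, -48, -584/3, -768, -15328/5, -12288, -344192/7, -196608, …
ICs: h(0) = -3, h′(0) = -10, h′′(0) = -96.

f: a_k = 0, 2, 0, -8/3, 0, 32/5, 0, -128/7, 0, …
g: a_k = -3, -12, -48, -192, -768, -3072, -12288, -49152, -196608, …
L₀ := lclm(L_f,L_g); ord L₀ ≤ 2+1.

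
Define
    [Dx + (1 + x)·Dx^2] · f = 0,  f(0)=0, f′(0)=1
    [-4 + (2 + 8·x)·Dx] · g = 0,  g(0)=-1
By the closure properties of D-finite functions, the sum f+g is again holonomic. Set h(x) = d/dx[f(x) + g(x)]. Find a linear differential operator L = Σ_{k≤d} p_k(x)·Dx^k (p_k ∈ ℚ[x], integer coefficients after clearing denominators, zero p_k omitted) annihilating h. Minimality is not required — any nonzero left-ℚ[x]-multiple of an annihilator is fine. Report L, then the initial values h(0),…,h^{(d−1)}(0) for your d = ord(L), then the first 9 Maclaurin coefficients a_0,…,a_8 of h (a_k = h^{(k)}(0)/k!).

f: a_k = 0, 1, -1/2, 1/3, -1/4, 1/5, -1/6, 1/7, -1/8, …
g: a_k = -1, -2, 2, -4, 10, -28, 84, -264, 858, …
Sum ⇒ L₀ = lclm(L_f,L_g) in ℚ(x)⟨Dx⟩.
Differentiate: ansatz ord ≤ ord L₀ ⇒ L.
L = (-8 + 4·x) + (-10 - 8·x + 20·x^2)·Dx + (-1 - 3·x + 6·x^2 + 8·x^3)·Dx^2  (order 2).
h: a_k = -1, 3, -11, 39, -139, 503, -1847, 6863, -25739, …
ICs: h(0) = -1, h′(0) = 3.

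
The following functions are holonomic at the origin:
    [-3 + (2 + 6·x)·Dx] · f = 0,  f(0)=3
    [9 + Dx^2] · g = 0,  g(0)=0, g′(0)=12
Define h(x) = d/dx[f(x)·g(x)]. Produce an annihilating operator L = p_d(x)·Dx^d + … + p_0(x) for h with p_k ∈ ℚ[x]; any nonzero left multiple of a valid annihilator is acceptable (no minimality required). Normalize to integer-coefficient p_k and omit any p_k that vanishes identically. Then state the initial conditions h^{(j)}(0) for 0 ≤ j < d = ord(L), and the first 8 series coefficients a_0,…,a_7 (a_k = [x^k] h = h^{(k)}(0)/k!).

f: a_k = 3, 9/2, -27/8, 81/16, -1215/128, 5103/256, -45927/1024, 216513/2048, …
g: a_k = 0, 12, 0, -18, 0, 81/10, 0, -243/140, …
L₀ := L_f ⊗_s L_g (sym. prod.), ord ≤ 2.
Derive L from L₀ (diff closure).
L = (477 + 3888·x + 11016·x^2 + 15552·x^3 + 11664·x^4) + (-12 - 324·x - 1296·x^2 - 1296·x^3)·Dx + (28 + 264·x + 972·x^2 + 1728·x^3 + 1296·x^4)·Dx^2  (order 2).
h: a_k = 36, 108, -567/2, -81, -4617/32, 177147/160, -716607/256, 16898949/2240, …
ICs: h(0) = 36, h′(0) = 108.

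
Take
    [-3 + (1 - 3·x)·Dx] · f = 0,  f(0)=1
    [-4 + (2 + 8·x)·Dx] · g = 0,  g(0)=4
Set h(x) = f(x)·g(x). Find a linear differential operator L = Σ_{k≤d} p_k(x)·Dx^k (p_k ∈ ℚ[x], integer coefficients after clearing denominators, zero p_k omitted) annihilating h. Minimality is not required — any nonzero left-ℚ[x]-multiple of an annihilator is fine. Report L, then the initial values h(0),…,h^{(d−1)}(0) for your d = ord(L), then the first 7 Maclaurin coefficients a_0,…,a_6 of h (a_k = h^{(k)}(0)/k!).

f: a_k = 1, 3, 9, 27, 81, 243, 729, …
g: a_k = 4, 8, -8, 16, -40, 112, -336, …
f·g: L₀ = L_f ⊗_s L_g, ord ≤ 1·1.
L = (5 + 6·x) + (-1 - x + 12·x^2)·Dx  (order 1).
h: a_k = 4, 20, 52, 172, 476, 1540, 4284, …
ICs: h(0) = 4.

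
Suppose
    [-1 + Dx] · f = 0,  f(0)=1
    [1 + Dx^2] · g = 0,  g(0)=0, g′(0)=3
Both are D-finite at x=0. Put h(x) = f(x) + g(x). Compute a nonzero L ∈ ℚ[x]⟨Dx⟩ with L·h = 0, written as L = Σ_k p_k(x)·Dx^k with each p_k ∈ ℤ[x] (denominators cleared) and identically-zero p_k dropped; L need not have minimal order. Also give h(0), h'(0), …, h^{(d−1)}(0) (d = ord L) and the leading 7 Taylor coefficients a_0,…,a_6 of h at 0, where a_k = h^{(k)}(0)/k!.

L = -1 + Dx - Dx^2 + Dx^3  (order 3).
h: a_k = 1, 4, 1/2, -1/3, 1/24, 1/30, 1/720, …
ICs: h(0) = 1, h′(0) = 4, h′′(0) = 1.

f: a_k = 1, 1, 1/2, 1/6, 1/24, 1/120, 1/720, …
g: a_k = 0, 3, 0, -1/2, 0, 1/40, 0, …
Sum ⇒ L₀ = lclm(L_f,L_g) in ℚ(x)⟨Dx⟩.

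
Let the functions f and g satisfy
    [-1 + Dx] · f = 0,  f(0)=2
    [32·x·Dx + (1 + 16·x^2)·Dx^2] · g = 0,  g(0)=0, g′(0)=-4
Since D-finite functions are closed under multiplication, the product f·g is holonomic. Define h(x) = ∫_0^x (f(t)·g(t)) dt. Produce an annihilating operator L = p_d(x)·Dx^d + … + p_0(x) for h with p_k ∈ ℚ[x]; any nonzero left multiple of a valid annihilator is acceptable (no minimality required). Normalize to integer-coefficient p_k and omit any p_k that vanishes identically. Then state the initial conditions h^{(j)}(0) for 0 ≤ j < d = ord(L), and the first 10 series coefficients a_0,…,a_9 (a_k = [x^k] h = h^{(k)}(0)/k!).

f: a_k = 2, 2, 1, 1/3, 1/12, 1/60, 1/360, 1/2520, 1/20160, 1/181440, …
g: a_k = 0, -4, 0, 64/3, 0, -1024/5, 0, 16384/7, 0, -262144/9, …
L₀ := L_f ⊗_s L_g (sym. prod.), ord ≤ 2.
∫: right-multiply L₀ by Dx.
L = (1 - 32·x + 16·x^2)·Dx + (-2 + 32·x - 32·x^2)·Dx^2 + (1 + 16·x^2)·Dx^3  (order 3).
h: a_k = 0, 0, -4, -8/3, 29/3, 124/15, -1943/30, -3623/63, 940403/1680, 581267/1134, …
ICs: h(0) = 0, h′(0) = 0, h′′(0) = -8.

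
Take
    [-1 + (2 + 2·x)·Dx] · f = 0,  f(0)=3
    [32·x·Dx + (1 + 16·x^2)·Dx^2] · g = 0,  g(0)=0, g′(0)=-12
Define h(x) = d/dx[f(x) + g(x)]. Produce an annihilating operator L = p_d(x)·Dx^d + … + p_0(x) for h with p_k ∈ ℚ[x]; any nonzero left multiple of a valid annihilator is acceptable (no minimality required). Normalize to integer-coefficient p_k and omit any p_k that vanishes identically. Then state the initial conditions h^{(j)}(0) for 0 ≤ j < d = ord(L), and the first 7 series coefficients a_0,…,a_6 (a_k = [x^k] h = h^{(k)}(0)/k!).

f: a_k = 3, 3/2, -3/8, 3/16, -15/128, 21/256, -63/1024, …
g: a_k = 0, -12, 0, 64, 0, -3072/5, 0, …
h₀=f+g: left-lcm gives L₀, ord ≤ 3.
h₀' ⇒ L via d/dx closure of L₀.
L = (-64 - 160·x + 3072·x^2 + 1536·x^3) + (-131 - 256·x + 5920·x^2 + 12288·x^3 + 5376·x^4)·Dx + (-2 + 126·x + 192·x^2 + 2112·x^3 + 3584·x^4 + 1536·x^5)·Dx^2  (order 2).
h: a_k = -21/2, -3/4, 3081/16, -15/32, -786327/256, -189/512, 100663989/2048, …
ICs: h(0) = -21/2, h′(0) = -3/4.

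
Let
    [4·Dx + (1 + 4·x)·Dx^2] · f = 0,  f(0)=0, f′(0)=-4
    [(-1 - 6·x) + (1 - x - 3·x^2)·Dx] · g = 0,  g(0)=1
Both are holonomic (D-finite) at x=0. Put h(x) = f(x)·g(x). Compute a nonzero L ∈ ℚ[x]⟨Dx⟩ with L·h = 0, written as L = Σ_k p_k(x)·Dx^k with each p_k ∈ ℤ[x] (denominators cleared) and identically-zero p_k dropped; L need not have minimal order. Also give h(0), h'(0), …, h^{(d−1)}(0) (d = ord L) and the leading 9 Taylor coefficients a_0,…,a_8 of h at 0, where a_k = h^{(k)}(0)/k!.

L = (10 + 48·x) + (-2 + 24·x + 60·x^2)·Dx + (-1 - 3·x + 7·x^2 + 12·x^3)·Dx^2  (order 2).
h: a_k = 0, -4, 4, -88/3, 140/3, -3692/15, 8648/15, -262756/105, 779012/105, …
ICs: h(0) = 0, h′(0) = -4.

f: a_k = 0, -4, 8, -64/3, 64, -1024/5, 2048/3, -16384/7, 8192, …
g: a_k = 1, 1, 4, 7, 19, 40, 97, 217, 508, …
h₀=f·g: eliminate ⇒ L₀, order ≤ 2·1.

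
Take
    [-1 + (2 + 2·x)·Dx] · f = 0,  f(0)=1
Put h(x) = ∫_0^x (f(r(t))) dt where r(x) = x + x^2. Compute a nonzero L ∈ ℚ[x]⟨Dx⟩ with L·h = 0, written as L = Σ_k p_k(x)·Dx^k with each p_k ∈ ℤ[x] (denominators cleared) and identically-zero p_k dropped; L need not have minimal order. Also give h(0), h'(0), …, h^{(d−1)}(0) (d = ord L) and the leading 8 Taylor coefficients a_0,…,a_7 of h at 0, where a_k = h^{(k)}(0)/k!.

L = (-1 - 2·x)·Dx + (2 + 2·x + 2·x^2)·Dx^2  (order 2).
h: a_k = 0, 1, 1/4, 1/8, -3/64, 3/640, 5/512, -57/7168, …
ICs: h(0) = 0, h′(0) = 1.

f: a_k = 1, 1/2, -1/8, 1/16, -5/128, 7/256, -21/1024, 33/2048, …
Change of var in L_f (x↦r) gives L₀.
Integrate: L := L₀·Dx.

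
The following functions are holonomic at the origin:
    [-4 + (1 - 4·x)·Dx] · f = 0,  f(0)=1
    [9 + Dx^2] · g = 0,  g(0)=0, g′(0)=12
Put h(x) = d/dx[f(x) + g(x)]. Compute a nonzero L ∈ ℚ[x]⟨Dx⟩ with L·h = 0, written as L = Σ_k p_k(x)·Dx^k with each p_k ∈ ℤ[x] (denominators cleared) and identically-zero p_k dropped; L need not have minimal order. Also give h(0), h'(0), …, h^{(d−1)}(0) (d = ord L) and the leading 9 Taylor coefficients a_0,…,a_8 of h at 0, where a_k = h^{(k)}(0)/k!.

L = (4824 - 1728·x + 3456·x^2) + (-315 + 1476·x - 1296·x^2 + 1728·x^3)·Dx + (536 - 192·x + 384·x^2)·Dx^2 + (-35 + 164·x - 144·x^2 + 192·x^3)·Dx^3  (order 3).
h: a_k = 16, 32, 138, 1024, 10321/2, 24576, 2293517/20, 524288, 2642413707/1120, …
ICs: h(0) = 16, h′(0) = 32, h′′(0) = 276.

f: a_k = 1, 4, 16, 64, 256, 1024, 4096, 16384, 65536, …
g: a_k = 0, 12, 0, -18, 0, 81/10, 0, -243/140, 0, …
L₀ := lclm(L_f,L_g); ord L₀ ≤ 1+2.
Derive L from L₀ (diff closure).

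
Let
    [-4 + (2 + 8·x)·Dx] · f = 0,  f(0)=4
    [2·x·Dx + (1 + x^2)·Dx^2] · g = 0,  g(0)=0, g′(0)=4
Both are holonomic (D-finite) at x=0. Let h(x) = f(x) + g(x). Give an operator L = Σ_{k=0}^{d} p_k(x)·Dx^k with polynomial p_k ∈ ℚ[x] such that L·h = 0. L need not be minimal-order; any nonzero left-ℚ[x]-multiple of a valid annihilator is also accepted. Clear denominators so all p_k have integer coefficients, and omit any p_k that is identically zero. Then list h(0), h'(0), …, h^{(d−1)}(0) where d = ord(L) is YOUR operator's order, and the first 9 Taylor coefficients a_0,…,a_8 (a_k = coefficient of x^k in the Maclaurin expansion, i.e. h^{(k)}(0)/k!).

L = (-2 - 20·x + 6·x^2 + 12·x^3)·Dx + (-7 - 8·x - 25·x^2 + 24·x^3 + 42·x^4)·Dx^2 + (-1 - 3·x + 6·x^2 + 9·x^3 + 7·x^4 + 12·x^5)·Dx^3  (order 3).
h: a_k = 4, 12, -8, 44/3, -40, 564/5, -336, 7388/7, -3432, …
ICs: h(0) = 4, h′(0) = 12, h′′(0) = -16.

f: a_k = 4, 8, -8, 16, -40, 112, -336, 1056, -3432, …
g: a_k = 0, 4, 0, -4/3, 0, 4/5, 0, -4/7, 0, …
f+g: L₀ = lclm(L_f,L_g), ord ≤ 1+2.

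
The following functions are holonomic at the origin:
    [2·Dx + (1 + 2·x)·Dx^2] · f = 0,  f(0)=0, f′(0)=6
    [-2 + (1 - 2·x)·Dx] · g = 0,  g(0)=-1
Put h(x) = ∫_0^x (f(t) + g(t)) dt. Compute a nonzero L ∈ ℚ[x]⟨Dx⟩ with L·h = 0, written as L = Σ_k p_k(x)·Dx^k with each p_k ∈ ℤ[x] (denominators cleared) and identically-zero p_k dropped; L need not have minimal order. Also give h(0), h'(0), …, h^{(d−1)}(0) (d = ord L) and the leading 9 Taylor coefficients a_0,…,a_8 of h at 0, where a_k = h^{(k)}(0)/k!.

f: a_k = 0, 6, -6, 8, -12, 96/5, -32, 384/7, -96, …
g: a_k = -1, -2, -4, -8, -16, -32, -64, -128, -256, …
h₀=f+g: left-lcm gives L₀, ord ≤ 3.
h=∫₀ˣh₀: take L = L₀·Dx.
L = (-40 - 16·x)·Dx^2 + (-8 - 64·x - 32·x^2)·Dx^3 + (3 + 2·x - 12·x^2 - 8·x^3)·Dx^4  (order 4).
h: a_k = 0, -1, 2, -10/3, 0, -28/5, -32/15, -96/7, -64/7, …
ICs: h(0) = 0, h′(0) = -1, h′′(0) = 4, h′′′(0) = -20.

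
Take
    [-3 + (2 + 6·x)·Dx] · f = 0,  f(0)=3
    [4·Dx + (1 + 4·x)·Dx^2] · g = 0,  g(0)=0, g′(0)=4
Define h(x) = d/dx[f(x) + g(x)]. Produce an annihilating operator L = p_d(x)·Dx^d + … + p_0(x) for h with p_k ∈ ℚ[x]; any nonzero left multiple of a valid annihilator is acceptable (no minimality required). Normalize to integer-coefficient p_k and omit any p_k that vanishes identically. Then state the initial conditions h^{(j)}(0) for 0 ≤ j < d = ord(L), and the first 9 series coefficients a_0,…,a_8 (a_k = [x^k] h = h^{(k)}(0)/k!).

L = (84 + 144·x) + (101 + 552·x + 720·x^2)·Dx + (10 + 94·x + 288·x^2 + 288·x^3)·Dx^2  (order 2).
h: a_k = 17/2, -91/4, 1267/16, -9407/32, 287659/256, -2234933/512, 35070023/2048, -276879463/4096, 17559849499/65536, …
ICs: h(0) = 17/2, h′(0) = -91/4.

f: a_k = 3, 9/2, -27/8, 81/16, -1215/128, 5103/256, -45927/1024, 216513/2048, -8444007/32768, …
g: a_k = 0, 4, -8, 64/3, -64, 1024/5, -2048/3, 16384/7, -8192, …
h₀=f+g: left-lcm gives L₀, ord ≤ 3.
Differentiate: ansatz ord ≤ ord L₀ ⇒ L.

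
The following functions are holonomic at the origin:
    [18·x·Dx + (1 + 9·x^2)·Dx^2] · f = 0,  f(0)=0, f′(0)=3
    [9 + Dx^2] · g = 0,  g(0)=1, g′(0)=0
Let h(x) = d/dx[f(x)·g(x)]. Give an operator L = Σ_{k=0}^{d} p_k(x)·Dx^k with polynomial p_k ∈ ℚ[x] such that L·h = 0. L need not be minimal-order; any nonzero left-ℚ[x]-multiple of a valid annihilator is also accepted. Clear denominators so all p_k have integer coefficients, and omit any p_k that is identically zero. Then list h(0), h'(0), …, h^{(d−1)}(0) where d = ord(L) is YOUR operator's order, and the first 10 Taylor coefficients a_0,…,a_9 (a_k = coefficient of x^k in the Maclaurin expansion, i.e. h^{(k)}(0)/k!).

L = (8910 + 214326·x^2 + 3024621·x^4 + 5668704·x^6 + 6377292·x^8 + 9565938·x^10 + 43046721·x^12) + (5508·x + 207036·x^3 + 1837080·x^5 + 4723920·x^7 + 10628820·x^9 + 19131876·x^11)·Dx + (1080 + 27540·x^2 + 389286·x^4 + 971028·x^6 + 1889568·x^8 + 4251528·x^10 + 9565938·x^12)·Dx^2 + (612·x + 23004·x^3 + 204120·x^5 + 524880·x^7 + 1180980·x^9 + 2125764·x^11)·Dx^3 + (10 + 414·x^2 + 5913·x^4 + 37908·x^6 + 131220·x^8 + 354294·x^10 + 531441·x^12)·Dx^4  (order 4).
h: a_k = 3, 0, -135/2, 0, 3969/8, 0, -316143/80, 0, 151867467/4480, 0, …
ICs: h(0) = 3, h′(0) = 0, h′′(0) = -135, h′′′(0) = 0.

f: a_k = 0, 3, 0, -9, 0, 243/5, 0, -2187/7, 0, 2187, …
g: a_k = 1, 0, -9/2, 0, 27/8, 0, -81/80, 0, 729/4480, 0, …
L₀ := L_f ⊗_s L_g (sym. prod.), ord ≤ 4.
h₀' ⇒ L via d/dx closure of L₀.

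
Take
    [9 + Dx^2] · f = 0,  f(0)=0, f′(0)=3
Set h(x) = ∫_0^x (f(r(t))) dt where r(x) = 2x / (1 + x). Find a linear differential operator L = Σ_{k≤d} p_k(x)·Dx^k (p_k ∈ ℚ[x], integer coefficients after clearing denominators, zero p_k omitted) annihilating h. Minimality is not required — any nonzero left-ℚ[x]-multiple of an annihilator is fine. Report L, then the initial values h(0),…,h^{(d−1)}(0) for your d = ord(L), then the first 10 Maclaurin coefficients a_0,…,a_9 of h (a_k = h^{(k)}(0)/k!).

f: a_k = 0, 3, 0, -9/2, 0, 81/40, 0, -243/560, 0, 243/4480, …
Change of var in L_f (x↦r) gives L₀.
∫: right-multiply L₀ by Dx.
L = 36·Dx + (2 + 6·x + 6·x^2 + 2·x^3)·Dx^2 + (1 + 4·x + 6·x^2 + 4·x^3 + x^4)·Dx^3  (order 3).
h: a_k = 0, 0, 3, -2, -15/2, 102/5, -121/5, 30/7, 6693/140, -1882/15, …
ICs: h(0) = 0, h′(0) = 0, h′′(0) = 6.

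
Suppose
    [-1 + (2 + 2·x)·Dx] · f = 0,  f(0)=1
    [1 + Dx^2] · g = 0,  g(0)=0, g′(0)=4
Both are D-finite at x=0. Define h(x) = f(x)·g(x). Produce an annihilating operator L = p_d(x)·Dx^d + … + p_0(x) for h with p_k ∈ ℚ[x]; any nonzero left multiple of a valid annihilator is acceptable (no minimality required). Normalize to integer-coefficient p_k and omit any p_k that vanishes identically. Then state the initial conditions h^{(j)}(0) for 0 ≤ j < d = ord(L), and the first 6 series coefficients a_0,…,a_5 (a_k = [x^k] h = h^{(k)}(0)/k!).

L = (7 + 8·x + 4·x^2) + (-4 - 4·x)·Dx + (4 + 8·x + 4·x^2)·Dx^2  (order 2).
h: a_k = 0, 4, 2, -7/6, -1/12, -19/480, …
ICs: h(0) = 0, h′(0) = 4.

f: a_k = 1, 1/2, -1/8, 1/16, -5/128, 7/256, …
g: a_k = 0, 4, 0, -2/3, 0, 1/30, …
L₀ := L_f ⊗_s L_g (sym. prod.), ord ≤ 2.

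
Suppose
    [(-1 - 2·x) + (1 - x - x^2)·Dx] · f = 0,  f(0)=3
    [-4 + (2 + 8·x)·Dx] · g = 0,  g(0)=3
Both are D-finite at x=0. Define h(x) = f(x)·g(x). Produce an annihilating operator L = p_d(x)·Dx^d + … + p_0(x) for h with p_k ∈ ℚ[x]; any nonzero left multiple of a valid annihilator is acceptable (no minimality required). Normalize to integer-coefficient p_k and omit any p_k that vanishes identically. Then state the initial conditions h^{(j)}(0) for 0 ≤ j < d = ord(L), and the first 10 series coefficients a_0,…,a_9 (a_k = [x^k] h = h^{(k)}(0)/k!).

L = (3 + 4·x + 6·x^2) + (-1 - 3·x + 5·x^2 + 4·x^3)·Dx  (order 1).
h: a_k = 9, 27, 18, 81, 9, 342, -405, 2313, -5814, 22239, …
ICs: h(0) = 9.

f: a_k = 3, 3, 6, 9, 15, 24, 39, 63, 102, 165, …
g: a_k = 3, 6, -6, 12, -30, 84, -252, 792, -2574, 8580, …
L₀ := L_f ⊗_s L_g (sym. prod.), ord ≤ 1.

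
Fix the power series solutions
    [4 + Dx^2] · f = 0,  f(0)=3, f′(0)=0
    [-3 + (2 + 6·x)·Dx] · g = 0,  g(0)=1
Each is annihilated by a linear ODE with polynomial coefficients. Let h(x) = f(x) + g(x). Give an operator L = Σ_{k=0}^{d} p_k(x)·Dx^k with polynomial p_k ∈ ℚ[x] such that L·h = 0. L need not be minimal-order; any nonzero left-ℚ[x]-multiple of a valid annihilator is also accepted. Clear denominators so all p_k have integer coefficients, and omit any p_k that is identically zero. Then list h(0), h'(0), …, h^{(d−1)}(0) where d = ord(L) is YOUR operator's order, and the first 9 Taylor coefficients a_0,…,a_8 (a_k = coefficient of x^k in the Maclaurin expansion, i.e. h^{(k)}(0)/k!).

L = (-516 - 1152·x - 1728·x^2) + (56 + 936·x + 3456·x^2 + 3456·x^3)·Dx + (-129 - 288·x - 432·x^2)·Dx^2 + (14 + 234·x + 864·x^2 + 864·x^3)·Dx^3  (order 3).
h: a_k = 4, 3/2, -57/8, 27/16, -149/128, 1701/256, -233731/15360, 72171/2048, -295474709/3440640, …
ICs: h(0) = 4, h′(0) = 3/2, h′′(0) = -57/4.

f: a_k = 3, 0, -6, 0, 2, 0, -4/15, 0, 2/105, …
g: a_k = 1, 3/2, -9/8, 27/16, -405/128, 1701/256, -15309/1024, 72171/2048, -2814669/32768, …
h₀=f+g: left-lcm gives L₀, ord ≤ 3.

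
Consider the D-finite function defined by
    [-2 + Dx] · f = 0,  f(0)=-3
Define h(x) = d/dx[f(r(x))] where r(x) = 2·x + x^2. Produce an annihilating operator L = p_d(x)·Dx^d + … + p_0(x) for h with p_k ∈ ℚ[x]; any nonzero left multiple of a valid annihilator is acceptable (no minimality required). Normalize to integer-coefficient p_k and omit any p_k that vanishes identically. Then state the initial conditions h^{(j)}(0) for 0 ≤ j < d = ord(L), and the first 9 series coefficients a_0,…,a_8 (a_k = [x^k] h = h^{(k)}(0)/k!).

L = (5 + 8·x + 4·x^2) + (-1 - x)·Dx  (order 1).
h: a_k = -12, -60, -168, -344, -568, -3992/5, -2960/3, -115088/105, -116744/105, …
ICs: h(0) = -12.

f: a_k = -3, -6, -6, -4, -2, -4/5, -4/15, -8/105, -2/105, …
f∘r: x↦r, Dx↦Dx/r' in L_f ⇒ L₀.
h=h₀': d/dx-closure on L₀ ⇒ L.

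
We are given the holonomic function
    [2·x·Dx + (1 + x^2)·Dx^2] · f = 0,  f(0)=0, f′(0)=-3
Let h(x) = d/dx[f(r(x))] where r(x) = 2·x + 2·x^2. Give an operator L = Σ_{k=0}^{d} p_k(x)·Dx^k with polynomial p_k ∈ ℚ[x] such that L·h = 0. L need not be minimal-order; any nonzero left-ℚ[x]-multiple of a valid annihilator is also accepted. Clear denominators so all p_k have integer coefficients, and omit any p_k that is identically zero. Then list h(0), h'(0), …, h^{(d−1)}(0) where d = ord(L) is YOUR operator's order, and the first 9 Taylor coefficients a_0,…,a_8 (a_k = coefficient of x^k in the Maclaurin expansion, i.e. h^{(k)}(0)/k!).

f: a_k = 0, -3, 0, 1, 0, -3/5, 0, 3/7, 0, …
h₀=f(r): pull back L_f along r ⇒ L₀.
Differentiate: ansatz ord ≤ ord L₀ ⇒ L.
L = (-2 + 8·x + 32·x^2 + 48·x^3 + 24·x^4) + (1 + 2·x + 4·x^2 + 16·x^3 + 20·x^4 + 8·x^5)·Dx  (order 1).
h: a_k = -6, -12, 24, 96, 24, -528, -960, 1536, 7968, …
ICs: h(0) = -6.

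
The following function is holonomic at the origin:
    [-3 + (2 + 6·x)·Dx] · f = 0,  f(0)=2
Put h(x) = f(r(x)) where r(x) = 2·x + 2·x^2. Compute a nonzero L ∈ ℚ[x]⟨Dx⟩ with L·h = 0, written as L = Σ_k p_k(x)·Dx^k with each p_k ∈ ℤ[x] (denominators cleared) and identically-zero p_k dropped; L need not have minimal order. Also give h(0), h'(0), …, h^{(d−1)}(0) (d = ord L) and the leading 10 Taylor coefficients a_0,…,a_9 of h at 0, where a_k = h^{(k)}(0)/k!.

f: a_k = 2, 3, -9/4, 27/8, -405/64, 1701/128, -15309/512, 72171/1024, -2814669/16384, 14073345/32768, …
h₀=f(r): pull back L_f along r ⇒ L₀.
L = (-3 - 6·x) + (1 + 6·x + 6·x^2)·Dx  (order 1).
h: a_k = 2, 6, -3, 9, -117/4, 405/4, -2943/8, 11097/8, -344493/64, 1367361/64, …
ICs: h(0) = 2.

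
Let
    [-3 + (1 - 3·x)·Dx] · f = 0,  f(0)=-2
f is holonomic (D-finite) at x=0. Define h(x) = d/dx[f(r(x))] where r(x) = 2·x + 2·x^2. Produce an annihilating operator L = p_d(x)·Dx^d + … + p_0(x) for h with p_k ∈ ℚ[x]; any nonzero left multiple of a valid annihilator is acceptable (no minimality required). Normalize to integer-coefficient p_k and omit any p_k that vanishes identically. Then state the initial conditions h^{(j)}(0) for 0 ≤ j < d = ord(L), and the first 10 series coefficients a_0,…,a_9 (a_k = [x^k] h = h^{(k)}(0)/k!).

L = (14 + 36·x + 36·x^2) + (-1 + 4·x + 18·x^2 + 12·x^3)·Dx  (order 1).
h: a_k = -12, -168, -1728, -15840, -136080, -1122336, -8999424, -70689024, -546575040, -4174001280, …
ICs: h(0) = -12.

f: a_k = -2, -6, -18, -54, -162, -486, -1458, -4374, -13122, -39366, …
h₀=f(r): pull back L_f along r ⇒ L₀.
Derive L from L₀ (diff closure).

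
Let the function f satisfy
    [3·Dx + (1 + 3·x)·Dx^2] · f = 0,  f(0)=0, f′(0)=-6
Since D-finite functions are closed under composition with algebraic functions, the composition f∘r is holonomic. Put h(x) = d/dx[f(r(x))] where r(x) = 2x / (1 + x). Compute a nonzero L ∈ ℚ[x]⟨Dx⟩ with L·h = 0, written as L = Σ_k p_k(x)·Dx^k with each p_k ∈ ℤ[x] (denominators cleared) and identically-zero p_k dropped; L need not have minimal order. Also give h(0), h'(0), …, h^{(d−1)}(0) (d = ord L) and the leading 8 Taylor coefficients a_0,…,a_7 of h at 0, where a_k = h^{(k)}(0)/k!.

L = (8 + 14·x) + (1 + 8·x + 7·x^2)·Dx  (order 1).
h: a_k = -12, 96, -684, 4800, -33612, 235296, -1647084, 11529600, …
ICs: h(0) = -12.

f: a_k = 0, -6, 9, -18, 81/2, -486/5, 243, -4374/7, …
Substitute x→r, Dx→(1/r')Dx; clear ⇒ L₀.
h₀' ⇒ L via d/dx closure of L₀.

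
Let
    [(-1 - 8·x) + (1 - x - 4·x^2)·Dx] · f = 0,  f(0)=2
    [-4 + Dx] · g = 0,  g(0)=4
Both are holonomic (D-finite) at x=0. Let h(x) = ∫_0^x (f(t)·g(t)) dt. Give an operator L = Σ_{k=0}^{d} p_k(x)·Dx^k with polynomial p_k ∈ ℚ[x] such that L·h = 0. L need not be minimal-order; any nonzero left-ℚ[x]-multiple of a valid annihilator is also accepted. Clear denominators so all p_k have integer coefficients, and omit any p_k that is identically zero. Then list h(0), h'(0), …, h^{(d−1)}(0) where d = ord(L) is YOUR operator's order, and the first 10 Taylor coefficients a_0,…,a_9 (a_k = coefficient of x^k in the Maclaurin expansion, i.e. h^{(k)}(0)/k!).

f: a_k = 2, 2, 10, 18, 58, 130, 362, 882, 2330, 5858, …
g: a_k = 4, 16, 32, 128/3, 128/3, 512/15, 1024/45, 4096/315, 2048/315, 8192/2835, …
f·g: L₀ = L_f ⊗_s L_g, ord ≤ 1·1.
∫: right-multiply L₀ by Dx.
L = (5 + 4·x - 16·x^2)·Dx + (-1 + x + 4·x^2)·Dx^2  (order 2).
h: a_k = 0, 8, 20, 136/3, 286/3, 3032/15, 19532/45, 60232/63, 674711/315, 13834264/2835, …
ICs: h(0) = 0, h′(0) = 8.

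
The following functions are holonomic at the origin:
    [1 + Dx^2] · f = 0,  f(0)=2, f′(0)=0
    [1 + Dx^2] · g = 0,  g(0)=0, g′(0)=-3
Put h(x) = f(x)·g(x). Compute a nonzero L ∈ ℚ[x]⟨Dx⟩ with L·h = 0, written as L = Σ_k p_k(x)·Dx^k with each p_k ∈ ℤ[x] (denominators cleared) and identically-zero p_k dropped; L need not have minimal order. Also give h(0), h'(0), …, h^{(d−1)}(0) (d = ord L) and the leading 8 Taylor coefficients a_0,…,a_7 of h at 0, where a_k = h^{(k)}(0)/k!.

L = 4·Dx + Dx^3  (order 3).
h: a_k = 0, -6, 0, 4, 0, -4/5, 0, 8/105, …
ICs: h(0) = 0, h′(0) = -6, h′′(0) = 0.

f: a_k = 2, 0, -1, 0, 1/12, 0, -1/360, 0, …
g: a_k = 0, -3, 0, 1/2, 0, -1/40, 0, 1/1680, …
Sym-product of L_f,L_g gives L₀ (≤ ord 4).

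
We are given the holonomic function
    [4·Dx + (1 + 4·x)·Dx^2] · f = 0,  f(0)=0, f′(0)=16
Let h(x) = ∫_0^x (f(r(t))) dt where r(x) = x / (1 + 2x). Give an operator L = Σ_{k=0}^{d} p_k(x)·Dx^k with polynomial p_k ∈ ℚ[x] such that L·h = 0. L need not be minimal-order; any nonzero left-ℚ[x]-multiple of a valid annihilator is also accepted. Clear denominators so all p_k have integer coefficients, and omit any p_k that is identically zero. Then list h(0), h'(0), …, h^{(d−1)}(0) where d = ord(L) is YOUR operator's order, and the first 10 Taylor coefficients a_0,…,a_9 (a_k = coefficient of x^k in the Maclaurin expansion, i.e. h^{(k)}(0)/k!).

f: a_k = 0, 16, -32, 256/3, -256, 4096/5, -8192/3, 65536/7, -32768, 1048576/9, …
h₀=f(r): pull back L_f along r ⇒ L₀.
h=∫₀ˣh₀: take L = L₀·Dx.
L = (8 + 24·x)·Dx^2 + (1 + 8·x + 12·x^2)·Dx^3  (order 3).
h: a_k = 0, 0, 8, -64/3, 208/3, -256, 15488/15, -13312/3, 139904/7, -839680/9, …
ICs: h(0) = 0, h′(0) = 0, h′′(0) = 16.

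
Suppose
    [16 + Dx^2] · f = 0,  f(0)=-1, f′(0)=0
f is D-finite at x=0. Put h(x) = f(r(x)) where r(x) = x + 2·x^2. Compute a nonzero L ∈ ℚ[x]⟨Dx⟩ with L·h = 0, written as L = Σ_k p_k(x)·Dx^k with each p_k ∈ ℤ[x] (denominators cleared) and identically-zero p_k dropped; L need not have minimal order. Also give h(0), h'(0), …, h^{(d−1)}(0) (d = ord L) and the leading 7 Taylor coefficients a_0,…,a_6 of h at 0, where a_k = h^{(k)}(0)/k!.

f: a_k = -1, 0, 8, 0, -32/3, 0, 256/45, …
h₀=f(r): pull back L_f along r ⇒ L₀.
L = (16 + 192·x + 768·x^2 + 1024·x^3) - 4·Dx + (1 + 4·x)·Dx^2  (order 2).
h: a_k = -1, 0, 8, 32, 64/3, -256/3, -11264/45, …
ICs: h(0) = -1, h′(0) = 0.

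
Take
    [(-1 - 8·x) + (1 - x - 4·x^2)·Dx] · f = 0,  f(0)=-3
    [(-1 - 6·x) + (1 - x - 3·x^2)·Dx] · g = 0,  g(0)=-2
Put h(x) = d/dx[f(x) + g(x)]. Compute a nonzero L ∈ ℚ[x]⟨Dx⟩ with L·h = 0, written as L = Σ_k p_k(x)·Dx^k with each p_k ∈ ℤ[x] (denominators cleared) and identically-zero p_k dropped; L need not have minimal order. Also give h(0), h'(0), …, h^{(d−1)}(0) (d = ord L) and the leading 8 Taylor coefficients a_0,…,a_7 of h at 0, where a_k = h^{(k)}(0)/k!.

L = (-6 - 456·x - 720·x^2 - 2904·x^3 - 6834·x^4 - 15264·x^5 + 5184·x^6) + (6 + 78·x + 246·x^2 + 216·x^3 + 645·x^4 - 6690·x^5 - 8352·x^6 + 3456·x^7)·Dx + (-1 + 2·x - 15·x^2 - 54·x^3 + 328·x^4 + 315·x^5 - 1091·x^6 - 816·x^7 + 432·x^8)·Dx^2  (order 2).
h: a_k = -5, -46, -123, -500, -1375, -4422, -12299, -36088, …
ICs: h(0) = -5, h′(0) = -46.

f: a_k = -3, -3, -15, -27, -87, -195, -543, -1323, …
g: a_k = -2, -2, -8, -14, -38, -80, -194, -434, …
Weyl lclm of L_f,L_g ⇒ L₀ (ord ≤ 2).
Differentiate: ansatz ord ≤ ord L₀ ⇒ L.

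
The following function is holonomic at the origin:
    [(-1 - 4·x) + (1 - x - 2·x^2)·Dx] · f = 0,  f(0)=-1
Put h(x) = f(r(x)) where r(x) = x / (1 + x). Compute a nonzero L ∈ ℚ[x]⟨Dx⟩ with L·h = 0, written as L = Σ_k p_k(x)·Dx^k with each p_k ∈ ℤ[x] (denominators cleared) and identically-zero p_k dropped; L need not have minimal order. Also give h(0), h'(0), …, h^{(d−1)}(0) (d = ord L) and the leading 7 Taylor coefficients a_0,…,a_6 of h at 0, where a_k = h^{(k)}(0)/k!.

f: a_k = -1, -1, -3, -5, -11, -21, -43, …
Change of var in L_f (x↦r) gives L₀.
L = (1 + 5·x) + (-1 - 2·x + x^2 + 2·x^3)·Dx  (order 1).
h: a_k = -1, -1, -2, 0, -4, 4, -12, …
ICs: h(0) = -1.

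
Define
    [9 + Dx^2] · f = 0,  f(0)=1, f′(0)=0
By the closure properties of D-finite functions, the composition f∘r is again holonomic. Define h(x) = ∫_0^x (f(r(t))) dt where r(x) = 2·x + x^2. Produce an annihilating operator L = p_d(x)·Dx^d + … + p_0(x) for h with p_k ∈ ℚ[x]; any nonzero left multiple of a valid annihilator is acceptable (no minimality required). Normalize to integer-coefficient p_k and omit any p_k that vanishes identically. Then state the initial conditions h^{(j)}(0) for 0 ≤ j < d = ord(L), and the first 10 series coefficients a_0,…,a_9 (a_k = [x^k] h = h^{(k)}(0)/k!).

L = (36 + 108·x + 108·x^2 + 36·x^3)·Dx - Dx^2 + (1 + x)·Dx^3  (order 3).
h: a_k = 0, 1, 0, -6, -9/2, 99/10, 18, 81/35, -837/40, -6159/280, …
ICs: h(0) = 0, h′(0) = 1, h′′(0) = 0.

f: a_k = 1, 0, -9/2, 0, 27/8, 0, -81/80, 0, 729/4480, 0, …
f∘r: x↦r, Dx↦Dx/r' in L_f ⇒ L₀.
Integrate: L := L₀·Dx.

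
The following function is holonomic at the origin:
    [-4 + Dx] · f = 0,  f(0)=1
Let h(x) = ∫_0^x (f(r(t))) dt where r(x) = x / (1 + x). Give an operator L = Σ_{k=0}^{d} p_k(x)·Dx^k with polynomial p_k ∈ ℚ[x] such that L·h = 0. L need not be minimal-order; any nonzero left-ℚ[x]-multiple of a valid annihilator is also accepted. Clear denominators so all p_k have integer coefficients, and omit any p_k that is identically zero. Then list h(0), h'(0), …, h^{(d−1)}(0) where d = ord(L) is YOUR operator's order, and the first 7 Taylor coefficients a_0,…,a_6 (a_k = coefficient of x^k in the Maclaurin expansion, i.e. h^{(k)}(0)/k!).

f: a_k = 1, 4, 8, 32/3, 32/3, 128/15, 256/45, …
L₀ from L_f via x↦r, Dx↦r'^{-1}Dx.
∫: right-multiply L₀ by Dx.
L = -4·Dx + (1 + 2·x + x^2)·Dx^2  (order 2).
h: a_k = 0, 1, 2, 4/3, -1/3, -4/15, 14/45, …
ICs: h(0) = 0, h′(0) = 1.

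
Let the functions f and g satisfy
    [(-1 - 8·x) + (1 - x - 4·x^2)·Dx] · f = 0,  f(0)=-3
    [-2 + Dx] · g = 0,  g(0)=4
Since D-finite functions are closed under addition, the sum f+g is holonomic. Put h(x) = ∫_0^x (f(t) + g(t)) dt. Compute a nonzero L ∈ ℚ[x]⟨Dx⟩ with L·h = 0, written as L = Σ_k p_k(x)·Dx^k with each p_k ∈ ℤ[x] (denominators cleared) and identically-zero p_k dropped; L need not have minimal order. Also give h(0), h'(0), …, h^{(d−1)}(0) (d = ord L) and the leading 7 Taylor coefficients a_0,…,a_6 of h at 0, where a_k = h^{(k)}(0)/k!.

f: a_k = -3, -3, -15, -27, -87, -195, -543, …
g: a_k = 4, 8, 8, 16/3, 8/3, 16/15, 16/45, …
Sum ⇒ L₀ = lclm(L_f,L_g) in ℚ(x)⟨Dx⟩.
Integrate: L := L₀·Dx.
L = (-16 - 20·x - 240·x^2 - 128·x^3)·Dx + (6 + 32·x + 124·x^2 - 32·x^3 - 64·x^4)·Dx^2 + (1 - 11·x - 2·x^2 + 48·x^3 + 32·x^4)·Dx^3  (order 3).
h: a_k = 0, 1, 5/2, -7/3, -65/12, -253/15, -2909/90, …
ICs: h(0) = 0, h′(0) = 1, h′′(0) = 5.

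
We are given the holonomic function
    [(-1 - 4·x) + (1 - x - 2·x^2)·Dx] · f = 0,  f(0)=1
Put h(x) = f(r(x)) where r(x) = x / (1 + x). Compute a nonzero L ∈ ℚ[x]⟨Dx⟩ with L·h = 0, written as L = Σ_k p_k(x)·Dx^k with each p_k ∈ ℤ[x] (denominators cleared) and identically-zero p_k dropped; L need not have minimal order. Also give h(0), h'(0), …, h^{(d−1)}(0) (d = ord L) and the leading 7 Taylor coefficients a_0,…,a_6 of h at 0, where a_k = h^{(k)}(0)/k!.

L = (1 + 5·x) + (-1 - 2·x + x^2 + 2·x^3)·Dx  (order 1).
h: a_k = 1, 1, 2, 0, 4, -4, 12, …
ICs: h(0) = 1.

f: a_k = 1, 1, 3, 5, 11, 21, 43, …
f∘r: x↦r, Dx↦Dx/r' in L_f ⇒ L₀.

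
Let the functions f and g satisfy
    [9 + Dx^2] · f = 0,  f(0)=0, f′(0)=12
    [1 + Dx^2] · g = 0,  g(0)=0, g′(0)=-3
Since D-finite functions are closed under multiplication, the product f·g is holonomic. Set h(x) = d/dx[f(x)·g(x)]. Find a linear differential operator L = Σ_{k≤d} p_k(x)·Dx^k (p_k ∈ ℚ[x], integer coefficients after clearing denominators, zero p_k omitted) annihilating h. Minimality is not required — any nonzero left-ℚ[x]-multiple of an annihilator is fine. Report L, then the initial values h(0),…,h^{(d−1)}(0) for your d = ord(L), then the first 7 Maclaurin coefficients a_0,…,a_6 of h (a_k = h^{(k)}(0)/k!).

L = 64 + 20·Dx^2 + Dx^4  (order 4).
h: a_k = 0, -72, 0, 240, 0, -1008/5, 0, …
ICs: h(0) = 0, h′(0) = -72, h′′(0) = 0, h′′′(0) = 1440.

f: a_k = 0, 12, 0, -18, 0, 81/10, 0, …
g: a_k = 0, -3, 0, 1/2, 0, -1/40, 0, …
f·g: L₀ = L_f ⊗_s L_g, ord ≤ 2·2.
h₀' ⇒ L via d/dx closure of L₀.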